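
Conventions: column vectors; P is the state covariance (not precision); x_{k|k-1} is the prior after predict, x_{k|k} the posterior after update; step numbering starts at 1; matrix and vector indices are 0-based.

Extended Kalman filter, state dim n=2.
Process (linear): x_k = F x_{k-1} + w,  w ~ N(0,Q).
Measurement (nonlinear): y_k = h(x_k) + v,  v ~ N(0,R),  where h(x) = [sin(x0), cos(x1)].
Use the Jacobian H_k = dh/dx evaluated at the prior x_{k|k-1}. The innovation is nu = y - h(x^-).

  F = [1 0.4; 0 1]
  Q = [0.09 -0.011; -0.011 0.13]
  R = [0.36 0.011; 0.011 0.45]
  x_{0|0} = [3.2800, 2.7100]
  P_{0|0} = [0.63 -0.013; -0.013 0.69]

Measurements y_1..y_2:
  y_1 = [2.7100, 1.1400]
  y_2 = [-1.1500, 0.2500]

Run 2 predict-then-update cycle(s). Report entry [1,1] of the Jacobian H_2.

step 1: x^-=[4.3640, 2.7100]  P^-=[0.8200 0.2520; 0.2520 0.8200]  H_jac=[-0.3414 0.0000; 0.0000 -0.4183]  S=[0.4556 0.0470; 0.0470 0.5935]  K=[-0.6011 -0.1300; -0.1303 -0.5677]  nu=[3.6499, 2.0483]  x^+=[1.9038, 1.0717]  P^+=[0.6380 0.1557; 0.1557 0.6141]
step 2: x^-=[2.3325, 1.0717]  P^-=[0.9508 0.3903; 0.3903 0.7441]  H_jac=[-0.6902 0.0000; 0.0000 -0.8780]  S=[0.8129 0.2475; 0.2475 1.0236]  K=[-0.7614 -0.1507; -0.1479 -0.6025]  nu=[-1.8737, -0.2286]  x^+=[3.7935, 1.4866]  P^+=[0.3996 0.0868; 0.0868 0.3106]

H_jac[1,1] = -0.8780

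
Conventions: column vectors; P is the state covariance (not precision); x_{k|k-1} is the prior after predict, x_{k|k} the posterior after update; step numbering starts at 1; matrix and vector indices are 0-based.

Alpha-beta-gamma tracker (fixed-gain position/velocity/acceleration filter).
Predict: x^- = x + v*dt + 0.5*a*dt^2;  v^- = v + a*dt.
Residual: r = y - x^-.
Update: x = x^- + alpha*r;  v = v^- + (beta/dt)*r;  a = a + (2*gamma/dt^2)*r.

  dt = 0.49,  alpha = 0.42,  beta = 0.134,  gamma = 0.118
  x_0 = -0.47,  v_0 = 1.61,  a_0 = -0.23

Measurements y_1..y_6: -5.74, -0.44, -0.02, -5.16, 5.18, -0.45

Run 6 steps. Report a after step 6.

step 1: x_pred=0.2913  r=-6.0313  x^+=-2.2419  v^+=-0.1521  a^+=-6.1583
step 2: x_pred=-3.0557  r=2.6157  x^+=-1.9571  v^+=-2.4543  a^+=-3.5873
step 3: x_pred=-3.5904  r=3.5704  x^+=-2.0908  v^+=-3.2357  a^+=-0.0779
step 4: x_pred=-3.6857  r=-1.4743  x^+=-4.3049  v^+=-3.6771  a^+=-1.5271
step 5: x_pred=-6.2900  r=11.4700  x^+=-1.4726  v^+=-1.2886  a^+=9.7471
step 6: x_pred=-0.9339  r=0.4839  x^+=-0.7307  v^+=3.6197  a^+=10.2227

a_post = 10.2227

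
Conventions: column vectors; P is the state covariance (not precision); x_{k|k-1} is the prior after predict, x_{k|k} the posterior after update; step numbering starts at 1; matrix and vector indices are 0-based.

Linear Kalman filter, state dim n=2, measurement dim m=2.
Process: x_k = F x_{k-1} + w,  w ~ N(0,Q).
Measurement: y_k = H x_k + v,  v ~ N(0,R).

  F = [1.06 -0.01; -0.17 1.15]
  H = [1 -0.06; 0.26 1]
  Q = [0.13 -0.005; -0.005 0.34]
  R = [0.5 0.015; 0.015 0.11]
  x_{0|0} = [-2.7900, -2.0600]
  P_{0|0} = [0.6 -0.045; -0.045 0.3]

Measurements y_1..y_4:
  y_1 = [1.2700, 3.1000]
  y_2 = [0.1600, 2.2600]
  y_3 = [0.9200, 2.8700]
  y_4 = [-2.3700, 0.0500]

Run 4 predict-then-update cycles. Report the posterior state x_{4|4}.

step 1: x^-=[-2.9368, -1.8947]  P^-=[0.8051 -0.1715; -0.1715 0.7717]  S=[1.3285 0.0092; 0.0092 0.8469]  K=[0.6135 0.0380; -0.1699 0.8604]  nu=[4.0931, 5.7583]  x^+=[-0.2067, 2.3640]  P^+=[0.3034 -0.0655; -0.0655 0.1091]
step 2: x^-=[-0.2427, 2.7537]  P^-=[0.4723 -0.1409; -0.1409 0.5187]  S=[0.9911 -0.0320; -0.0320 0.5874]  K=[0.4849 -0.0044; -0.1473 0.8127]  nu=[0.5680, -0.4306]  x^+=[0.0346, 2.3201]  P^+=[0.2391 -0.0554; -0.0554 0.1016]
step 3: x^-=[0.0134, 2.6622]  P^-=[0.3998 -0.1168; -0.1168 0.5029]  S=[0.9157 -0.0262; -0.0262 0.5792]  K=[0.4442 -0.0021; -0.1374 0.8096]  nu=[1.0663, 0.2043]  x^+=[0.4867, 2.6812]  P^+=[0.2191 -0.0505; -0.0505 0.1001]
step 4: x^-=[0.4891, 3.0006]  P^-=[0.3772 -0.1073; -0.1073 0.4985]  S=[0.8919 -0.0225; -0.0225 0.5782]  K=[0.4302 0.0008; -0.1335 0.8087]  nu=[-2.6791, -3.0778]  x^+=[-0.6657, 0.8691]  P^+=[0.2122 -0.0486; -0.0486 0.0996]

x_post = [-0.6657, 0.8691]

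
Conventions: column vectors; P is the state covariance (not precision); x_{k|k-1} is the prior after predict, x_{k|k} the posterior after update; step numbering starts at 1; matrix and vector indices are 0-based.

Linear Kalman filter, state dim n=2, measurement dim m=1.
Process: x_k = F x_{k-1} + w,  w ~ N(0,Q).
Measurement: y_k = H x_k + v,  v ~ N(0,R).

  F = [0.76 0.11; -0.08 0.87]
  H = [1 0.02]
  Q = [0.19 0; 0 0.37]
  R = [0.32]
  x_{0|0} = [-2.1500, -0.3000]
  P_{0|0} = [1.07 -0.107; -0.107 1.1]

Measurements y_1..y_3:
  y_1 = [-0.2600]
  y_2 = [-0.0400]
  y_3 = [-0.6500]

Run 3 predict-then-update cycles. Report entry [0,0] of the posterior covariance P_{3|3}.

P_post[0,0] = 0.1548

step 1: x^-=[-1.6670, -0.0890]  P^-=[0.8035 -0.0296; -0.0296 1.2243]  S=[1.1228]  K=[0.7151; -0.0045]  nu=[1.4088]  x^+=[-0.6596, -0.0954]  P^+=[0.2293 -0.0259; -0.0259 1.2243]
step 2: x^-=[-0.5118, -0.0302]  P^-=[0.3329 0.0863; 0.0863 1.3018]  S=[0.6569]  K=[0.5095; 0.1710]  nu=[0.4724]  x^+=[-0.2711, 0.0505]  P^+=[0.1624 0.0291; 0.0291 1.2825]
step 3: x^-=[-0.2005, 0.0657]  P^-=[0.3042 0.1318; 0.1318 1.3378]  S=[0.6300]  K=[0.4870; 0.2517]  nu=[-0.4508]  x^+=[-0.4201, -0.0478]  P^+=[0.1548 0.0546; 0.0546 1.2978]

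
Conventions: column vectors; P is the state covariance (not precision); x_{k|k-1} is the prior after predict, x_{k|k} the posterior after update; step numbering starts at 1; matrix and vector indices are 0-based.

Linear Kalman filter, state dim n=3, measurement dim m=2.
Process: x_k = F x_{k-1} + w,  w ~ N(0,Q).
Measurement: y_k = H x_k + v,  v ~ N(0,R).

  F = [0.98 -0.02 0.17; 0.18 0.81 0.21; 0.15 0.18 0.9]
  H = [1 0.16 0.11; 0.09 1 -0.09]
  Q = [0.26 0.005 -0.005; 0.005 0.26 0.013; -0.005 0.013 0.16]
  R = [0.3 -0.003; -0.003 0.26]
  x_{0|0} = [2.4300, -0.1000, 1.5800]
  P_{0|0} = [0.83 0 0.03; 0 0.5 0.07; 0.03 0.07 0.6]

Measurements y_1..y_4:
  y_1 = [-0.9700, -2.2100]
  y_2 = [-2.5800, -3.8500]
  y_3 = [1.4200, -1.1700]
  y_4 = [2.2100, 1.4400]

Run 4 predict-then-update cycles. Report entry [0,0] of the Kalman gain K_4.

step 1: x^-=[2.6520, 0.6882, 1.7685]  P^-=[1.0842 0.1812 0.2351; 0.1812 0.6675 0.2812; 0.2351 0.2812 0.7117]  S=[1.5295 0.3862; 0.3862 0.9202]  K=[0.7539 -0.0365; 0.0311 0.7025; 0.1890 0.1797]  nu=[-3.9266, -2.9777]  x^+=[-0.1998, -1.5259, 0.4915]  P^+=[0.2348 -0.0353 -0.0264; -0.0353 0.1950 0.1026; -0.0264 0.1026 0.6011]
step 2: x^-=[-0.0818, -1.1687, 0.1377]  P^-=[0.4949 0.0443 0.0920; 0.0443 0.4447 0.2295; 0.0920 0.2295 0.6827]  S=[0.8570 0.1655; 0.1655 0.6794]  K=[0.6030 -0.0282; 0.0447 0.6191; 0.1970 0.2116]  nu=[-2.3264, -2.6615]  x^+=[-1.4093, -2.9204, -0.8838]  P^+=[0.1884 -0.0284 -0.0259; -0.0284 0.1734 0.1112; -0.0259 0.1112 0.6052]
step 3: x^-=[-1.4730, -2.8048, -1.5325]  P^-=[0.4502 0.0433 0.0876; 0.0433 0.4342 0.2337; 0.0876 0.2337 0.6876]  S=[0.8110 0.1594; 0.1594 0.6677]  K=[0.5804 -0.0249; 0.0503 0.6126; 0.2041 0.2204]  nu=[3.5103, 1.6295]  x^+=[0.5240, -1.6300, -0.4570]  P^+=[0.1812 -0.0267 -0.0244; -0.0267 0.1717 0.1135; -0.0244 0.1135 0.6071]
step 4: x^-=[0.4685, -1.3220, -0.6261]  P^-=[0.4438 0.0441 0.0886; 0.0441 0.4343 0.2359; 0.0886 0.2359 0.6901]  S=[0.8051 0.1598; 0.1598 0.6675]  K=[0.5768 -0.0241; 0.0518 0.6124; 0.2070 0.2227]  nu=[2.0219, 2.6635]  x^+=[1.5705, 0.4137, 0.3856]  P^+=[0.1799 -0.0263 -0.0237; -0.0263 0.1717 0.1141; -0.0237 0.1141 0.6078]

K[0,0] = 0.5768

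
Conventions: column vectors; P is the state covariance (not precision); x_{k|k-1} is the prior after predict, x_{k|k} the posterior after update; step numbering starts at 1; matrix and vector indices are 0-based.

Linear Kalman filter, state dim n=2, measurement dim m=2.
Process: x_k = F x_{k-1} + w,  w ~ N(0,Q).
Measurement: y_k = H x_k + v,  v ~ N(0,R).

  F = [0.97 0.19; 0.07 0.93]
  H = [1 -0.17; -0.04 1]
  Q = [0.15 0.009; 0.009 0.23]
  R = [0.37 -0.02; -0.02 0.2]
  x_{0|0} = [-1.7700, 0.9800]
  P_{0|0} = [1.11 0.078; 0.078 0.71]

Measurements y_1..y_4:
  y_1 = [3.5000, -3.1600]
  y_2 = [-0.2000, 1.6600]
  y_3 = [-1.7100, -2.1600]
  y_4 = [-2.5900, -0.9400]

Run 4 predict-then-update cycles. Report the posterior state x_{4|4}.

x_post = [-1.7598, -1.1378]

step 1: x^-=[-1.5307, 0.7875]  P^-=[1.2488 0.2812; 0.2812 0.8597]  S=[1.5480 0.0670; 0.0670 1.0392]  K=[0.7683 0.1730; 0.0520 0.8131]  nu=[5.1646, -4.0087]  x^+=[1.7439, -2.2031]  P^+=[0.2860 0.0307; 0.0307 0.1628]
step 2: x^-=[1.2730, -1.9268]  P^-=[0.4363 0.0853; 0.0853 0.3762]  S=[0.7882 -0.0156; -0.0156 0.5701]  K=[0.5378 0.1336; 0.0400 0.6550]  nu=[-1.8006, 3.6378]  x^+=[0.7908, 0.3840]  P^+=[0.2004 0.0240; 0.0240 0.1312]
step 3: x^-=[0.8400, 0.4125]  P^-=[0.3521 0.0677; 0.0677 0.3475]  S=[0.7091 -0.0250; -0.0250 0.5427]  K=[0.4846 0.1212; 0.0346 0.6370]  nu=[-2.4799, -2.5389]  x^+=[-0.6693, -1.2907]  P^+=[0.1806 0.0218; 0.0218 0.1276]
step 4: x^-=[-0.8945, -1.2472]  P^-=[0.3325 0.0637; 0.0637 0.3441]  S=[0.6908 -0.0276; -0.0276 0.5395]  K=[0.4704 0.1176; 0.0330 0.6347]  nu=[-1.9076, 0.2714]  x^+=[-1.7598, -1.1378]  P^+=[0.1753 0.0211; 0.0211 0.1271]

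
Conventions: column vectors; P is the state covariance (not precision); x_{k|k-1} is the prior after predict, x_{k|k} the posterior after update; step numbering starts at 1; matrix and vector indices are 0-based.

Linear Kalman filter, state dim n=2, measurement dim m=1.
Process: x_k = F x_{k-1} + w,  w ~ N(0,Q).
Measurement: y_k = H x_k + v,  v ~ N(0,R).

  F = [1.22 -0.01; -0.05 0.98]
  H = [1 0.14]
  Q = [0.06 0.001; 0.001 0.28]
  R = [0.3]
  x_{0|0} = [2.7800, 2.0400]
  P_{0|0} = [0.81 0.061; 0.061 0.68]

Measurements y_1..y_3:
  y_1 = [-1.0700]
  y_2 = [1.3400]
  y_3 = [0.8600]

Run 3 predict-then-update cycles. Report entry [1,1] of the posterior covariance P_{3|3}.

step 1: x^-=[3.3712, 1.8602]  P^-=[1.2642 0.0179; 0.0179 0.9291]  S=[1.5874]  K=[0.7980; 0.0932]  nu=[-4.7016]  x^+=[-0.3805, 1.4220]  P^+=[0.2534 -0.1002; -0.1002 0.9153]
step 2: x^-=[-0.4785, 1.4125]  P^-=[0.4397 -0.1433; -0.1433 1.1695]  S=[0.7225]  K=[0.5808; 0.0283]  nu=[1.6207]  x^+=[0.4629, 1.4585]  P^+=[0.1960 -0.1552; -0.1552 1.1690]
step 3: x^-=[0.5501, 1.4062]  P^-=[0.3556 -0.2080; -0.2080 1.4184]  S=[0.6251]  K=[0.5222; -0.0151]  nu=[0.1130]  x^+=[0.6091, 1.4045]  P^+=[0.1851 -0.2031; -0.2031 1.4182]

P_post[1,1] = 1.4182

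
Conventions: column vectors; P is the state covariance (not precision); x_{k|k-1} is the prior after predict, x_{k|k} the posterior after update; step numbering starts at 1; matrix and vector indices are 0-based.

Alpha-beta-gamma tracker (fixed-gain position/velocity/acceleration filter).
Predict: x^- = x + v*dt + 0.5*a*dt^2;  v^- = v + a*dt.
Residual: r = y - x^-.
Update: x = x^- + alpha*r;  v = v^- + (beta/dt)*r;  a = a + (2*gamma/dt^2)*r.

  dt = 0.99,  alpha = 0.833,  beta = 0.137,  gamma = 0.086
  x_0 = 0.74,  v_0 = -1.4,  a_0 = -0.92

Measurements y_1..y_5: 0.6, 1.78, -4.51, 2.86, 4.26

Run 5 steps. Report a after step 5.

a_post = 1.8706

step 1: x_pred=-1.0968  r=1.6968  x^+=0.3166  v^+=-2.0760  a^+=-0.6222
step 2: x_pred=-2.0435  r=3.8235  x^+=1.1415  v^+=-2.1629  a^+=0.0488
step 3: x_pred=-0.9759  r=-3.5341  x^+=-3.9198  v^+=-2.6036  a^+=-0.5714
step 4: x_pred=-6.7774  r=9.6374  x^+=1.2505  v^+=-1.8357  a^+=1.1199
step 5: x_pred=-0.0180  r=4.2780  x^+=3.5456  v^+=-0.1350  a^+=1.8706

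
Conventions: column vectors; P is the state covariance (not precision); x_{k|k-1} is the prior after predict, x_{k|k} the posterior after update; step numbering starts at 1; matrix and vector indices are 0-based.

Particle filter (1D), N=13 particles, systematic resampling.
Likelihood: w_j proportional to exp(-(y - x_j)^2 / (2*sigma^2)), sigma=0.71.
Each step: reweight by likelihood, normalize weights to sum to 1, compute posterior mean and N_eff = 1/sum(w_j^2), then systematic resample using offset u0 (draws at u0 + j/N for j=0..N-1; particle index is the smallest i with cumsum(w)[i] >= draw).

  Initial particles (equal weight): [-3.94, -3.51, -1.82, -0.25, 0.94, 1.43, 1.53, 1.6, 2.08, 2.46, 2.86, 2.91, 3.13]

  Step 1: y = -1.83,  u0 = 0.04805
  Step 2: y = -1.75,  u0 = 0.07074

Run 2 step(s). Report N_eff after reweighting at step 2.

N_eff = 11.2968

step 1: w=[0.0104, 0.0526, 0.8639, 0.0726, 0.0004, 0.0000, 0.0000, 0.0000, 0.0000, 0.0000, 0.0000, 0.0000, 0.0000]  mean=-1.8156  Neff=1.3255  idx=[1, 2, 2, 2, 2, 2, 2, 2, 2, 2, 2, 2, 3]
step 2: w=[0.0042, 0.0897, 0.0897, 0.0897, 0.0897, 0.0897, 0.0897, 0.0897, 0.0897, 0.0897, 0.0897, 0.0897, 0.0097]  mean=-1.8119  Neff=11.2968  idx=[1, 2, 3, 4, 5, 6, 6, 7, 8, 9, 10, 11, 12]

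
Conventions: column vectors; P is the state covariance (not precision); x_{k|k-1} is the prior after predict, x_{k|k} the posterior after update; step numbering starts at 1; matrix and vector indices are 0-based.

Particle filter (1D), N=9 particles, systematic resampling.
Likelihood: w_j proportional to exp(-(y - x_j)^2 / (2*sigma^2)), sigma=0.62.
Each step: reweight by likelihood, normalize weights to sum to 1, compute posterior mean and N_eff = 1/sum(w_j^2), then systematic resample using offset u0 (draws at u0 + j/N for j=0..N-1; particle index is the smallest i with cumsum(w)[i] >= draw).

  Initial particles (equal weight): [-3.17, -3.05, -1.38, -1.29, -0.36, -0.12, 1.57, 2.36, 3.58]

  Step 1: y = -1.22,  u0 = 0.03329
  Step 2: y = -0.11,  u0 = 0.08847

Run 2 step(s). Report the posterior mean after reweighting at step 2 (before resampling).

post_mean = -0.6069

step 1: w=[0.0028, 0.0050, 0.3763, 0.3866, 0.1487, 0.0806, 0.0000, 0.0000, 0.0000]  mean=-1.1052  Neff=3.1278  idx=[2, 2, 2, 2, 3, 3, 3, 4, 5]
step 2: w=[0.0423, 0.0423, 0.0423, 0.0423, 0.0563, 0.0563, 0.0563, 0.3176, 0.3444]  mean=-0.6069  Neff=4.2348  idx=[2, 4, 6, 7, 7, 7, 8, 8, 8]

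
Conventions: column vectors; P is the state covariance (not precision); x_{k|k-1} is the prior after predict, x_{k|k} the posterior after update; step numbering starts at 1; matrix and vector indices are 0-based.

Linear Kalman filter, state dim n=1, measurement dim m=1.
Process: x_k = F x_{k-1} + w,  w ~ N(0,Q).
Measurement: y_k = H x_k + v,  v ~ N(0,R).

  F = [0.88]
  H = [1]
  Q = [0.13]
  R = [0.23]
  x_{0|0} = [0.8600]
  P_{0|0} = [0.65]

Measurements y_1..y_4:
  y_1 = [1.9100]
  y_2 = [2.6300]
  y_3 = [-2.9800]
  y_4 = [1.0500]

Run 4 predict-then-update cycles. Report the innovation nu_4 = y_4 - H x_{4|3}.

innov = [1.5393]

step 1: x^-=[0.7568]  P^-=[0.6334]  S=[0.8634]  K=[0.7336]  nu=[1.1532]  x^+=[1.6028]  P^+=[0.1687]
step 2: x^-=[1.4105]  P^-=[0.2607]  S=[0.4907]  K=[0.5312]  nu=[1.2195]  x^+=[2.0583]  P^+=[0.1222]
step 3: x^-=[1.8113]  P^-=[0.2246]  S=[0.4546]  K=[0.4941]  nu=[-4.7913]  x^+=[-0.5560]  P^+=[0.1136]
step 4: x^-=[-0.4893]  P^-=[0.2180]  S=[0.4480]  K=[0.4866]  nu=[1.5393]  x^+=[0.2598]  P^+=[0.1119]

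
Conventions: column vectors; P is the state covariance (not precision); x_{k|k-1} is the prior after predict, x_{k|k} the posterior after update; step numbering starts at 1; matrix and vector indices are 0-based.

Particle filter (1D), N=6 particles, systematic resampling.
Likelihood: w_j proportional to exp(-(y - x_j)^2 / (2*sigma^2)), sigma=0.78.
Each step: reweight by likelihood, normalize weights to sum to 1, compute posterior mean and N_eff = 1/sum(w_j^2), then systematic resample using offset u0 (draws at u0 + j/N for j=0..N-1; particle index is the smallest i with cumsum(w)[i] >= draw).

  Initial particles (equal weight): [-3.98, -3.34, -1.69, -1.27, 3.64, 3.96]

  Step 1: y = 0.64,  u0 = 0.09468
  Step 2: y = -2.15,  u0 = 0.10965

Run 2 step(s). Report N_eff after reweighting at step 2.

N_eff = 5.7701

step 1: w=[0.0000, 0.0000, 0.1857, 0.8025, 0.0099, 0.0019]  mean=-1.2898  Neff=1.4736  idx=[2, 3, 3, 3, 3, 3]
step 2: w=[0.2411, 0.1518, 0.1518, 0.1518, 0.1518, 0.1518]  mean=-1.3712  Neff=5.7701  idx=[0, 1, 2, 3, 4, 5]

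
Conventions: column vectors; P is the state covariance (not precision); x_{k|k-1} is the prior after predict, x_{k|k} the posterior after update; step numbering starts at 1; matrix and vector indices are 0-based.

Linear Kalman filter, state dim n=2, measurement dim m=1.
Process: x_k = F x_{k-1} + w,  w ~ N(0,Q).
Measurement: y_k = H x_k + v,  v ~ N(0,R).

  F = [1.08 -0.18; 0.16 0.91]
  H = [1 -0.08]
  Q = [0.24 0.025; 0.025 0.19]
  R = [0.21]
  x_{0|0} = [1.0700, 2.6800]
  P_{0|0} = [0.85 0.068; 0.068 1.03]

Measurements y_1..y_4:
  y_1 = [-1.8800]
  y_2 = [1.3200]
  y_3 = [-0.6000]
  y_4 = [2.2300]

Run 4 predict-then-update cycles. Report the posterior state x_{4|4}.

step 1: x^-=[0.6732, 2.6100]  P^-=[1.2384 0.0680; 0.0680 1.0845]  S=[1.4444]  K=[0.8536; -0.0130]  nu=[-2.3444]  x^+=[-1.3279, 2.6404]  P^+=[0.1860 0.0840; 0.0840 1.0843]
step 2: x^-=[-1.9094, 2.1903]  P^-=[0.4594 -0.0403; -0.0403 1.1171]  S=[0.6830]  K=[0.6773; -0.1899]  nu=[3.4047]  x^+=[0.3967, 1.5438]  P^+=[0.1460 0.0475; 0.0475 1.0925]
step 3: x^-=[0.1505, 1.4684]  P^-=[0.4273 -0.0834; -0.0834 1.1123]  S=[0.6577]  K=[0.6598; -0.2620]  nu=[-0.6330]  x^+=[-0.2671, 1.6342]  P^+=[0.1410 0.0303; 0.0303 1.0671]
step 4: x^-=[-0.5827, 1.4444]  P^-=[0.4272 -0.0965; -0.0965 1.0861]  S=[0.6596]  K=[0.6594; -0.2780]  nu=[2.9282]  x^+=[1.3482, 0.6303]  P^+=[0.1404 0.0244; 0.0244 1.0351]

x_post = [1.3482, 0.6303]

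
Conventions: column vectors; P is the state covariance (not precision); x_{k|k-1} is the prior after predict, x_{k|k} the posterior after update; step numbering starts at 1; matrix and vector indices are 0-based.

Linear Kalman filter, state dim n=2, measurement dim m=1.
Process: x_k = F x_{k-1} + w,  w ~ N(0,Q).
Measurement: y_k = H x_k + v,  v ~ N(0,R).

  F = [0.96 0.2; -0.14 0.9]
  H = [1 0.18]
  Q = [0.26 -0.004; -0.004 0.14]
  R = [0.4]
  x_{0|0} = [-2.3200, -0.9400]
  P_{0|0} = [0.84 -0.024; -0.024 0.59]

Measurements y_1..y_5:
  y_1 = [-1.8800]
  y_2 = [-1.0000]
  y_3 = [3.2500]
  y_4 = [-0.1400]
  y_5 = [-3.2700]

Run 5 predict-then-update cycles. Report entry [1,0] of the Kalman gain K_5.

K[1,0] = 0.1930

step 1: x^-=[-2.4152, -0.5212]  P^-=[1.0485 -0.0308; -0.0308 0.6404]  S=[1.4582]  K=[0.7153; 0.0580]  nu=[0.6290]  x^+=[-1.9653, -0.4847]  P^+=[0.3025 -0.0912; -0.0912 0.6355]
step 2: x^-=[-1.9836, -0.1611]  P^-=[0.5292 -0.0065; -0.0065 0.6837]  S=[0.9490]  K=[0.5564; 0.1228]  nu=[1.0126]  x^+=[-1.4202, -0.0368]  P^+=[0.2354 -0.0714; -0.0714 0.6694]
step 3: x^-=[-1.3707, 0.1657]  P^-=[0.4763 0.0252; 0.0252 0.7048]  S=[0.9082]  K=[0.5294; 0.1674]  nu=[4.5909]  x^+=[1.0599, 0.9343]  P^+=[0.2217 -0.0553; -0.0553 0.6793]
step 4: x^-=[1.2044, 0.6925]  P^-=[0.4703 0.0422; 0.0422 0.7085]  S=[0.9084]  K=[0.5260; 0.1869]  nu=[-1.4690]  x^+=[0.4316, 0.4180]  P^+=[0.2189 -0.0471; -0.0471 0.6768]
step 5: x^-=[0.4979, 0.3157]  P^-=[0.4707 0.0491; 0.0491 0.7044]  S=[0.9112]  K=[0.5263; 0.1930]  nu=[-3.8248]  x^+=[-1.5150, -0.4223]  P^+=[0.2183 -0.0435; -0.0435 0.6704]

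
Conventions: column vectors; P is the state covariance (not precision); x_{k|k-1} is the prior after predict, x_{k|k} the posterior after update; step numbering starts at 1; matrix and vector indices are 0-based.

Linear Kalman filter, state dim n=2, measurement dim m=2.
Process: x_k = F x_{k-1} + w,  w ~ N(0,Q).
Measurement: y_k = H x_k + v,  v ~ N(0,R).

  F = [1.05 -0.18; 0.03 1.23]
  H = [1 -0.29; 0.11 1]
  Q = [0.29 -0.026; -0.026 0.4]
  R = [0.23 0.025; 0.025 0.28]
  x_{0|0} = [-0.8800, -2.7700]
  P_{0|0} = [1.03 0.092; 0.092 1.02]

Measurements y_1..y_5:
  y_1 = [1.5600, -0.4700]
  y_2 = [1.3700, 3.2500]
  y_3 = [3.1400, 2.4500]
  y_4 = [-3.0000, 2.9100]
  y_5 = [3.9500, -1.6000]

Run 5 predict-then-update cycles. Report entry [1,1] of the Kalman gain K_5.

step 1: x^-=[-0.4254, -3.4335]  P^-=[1.4238 -0.1011; -0.1011 1.9509]  S=[1.8765 -0.4820; -0.4820 2.2259]  K=[0.8268 0.2040; -0.1393 0.8413]  nu=[0.9897, 3.0103]  x^+=[1.0069, -1.0387]  P^+=[0.2111 0.0546; 0.0546 0.2261]
step 2: x^-=[1.2442, -1.2475]  P^-=[0.5094 0.0008; 0.0008 0.7463]  S=[0.8017 -0.1346; -0.1346 1.0326]  K=[0.6588 0.1409; -0.1509 0.7031]  nu=[-0.2360, 4.3606]  x^+=[1.7032, 1.8541]  P^+=[0.1660 0.0377; 0.0377 0.1890]
step 3: x^-=[1.4546, 2.3317]  P^-=[0.4649 -0.0142; -0.0142 0.6888]  S=[0.7610 -0.1373; -0.1373 0.9713]  K=[0.6394 0.1285; -0.1574 0.6853]  nu=[2.3616, -0.0417]  x^+=[2.9593, 1.9313]  P^+=[0.1602 0.0343; 0.0343 0.1842]
step 4: x^-=[2.7597, 2.4643]  P^-=[0.4597 -0.0176; -0.0176 0.6813]  S=[0.7571 -0.1390; -0.1390 0.9630]  K=[0.6370 0.1262; -0.1588 0.6825]  nu=[-5.0450, 0.1421]  x^+=[-0.4361, 3.3626]  P^+=[0.1594 0.0337; 0.0337 0.1834]
step 5: x^-=[-1.0631, 4.1229]  P^-=[0.4590 -0.0182; -0.0182 0.6801]  S=[0.7567 -0.1394; -0.1394 0.9617]  K=[0.6367 0.1258; -0.1591 0.6821]  nu=[6.2088, -5.6060]  x^+=[2.1844, -0.6886]  P^+=[0.1593 0.0336; 0.0336 0.1833]

K[1,1] = 0.6821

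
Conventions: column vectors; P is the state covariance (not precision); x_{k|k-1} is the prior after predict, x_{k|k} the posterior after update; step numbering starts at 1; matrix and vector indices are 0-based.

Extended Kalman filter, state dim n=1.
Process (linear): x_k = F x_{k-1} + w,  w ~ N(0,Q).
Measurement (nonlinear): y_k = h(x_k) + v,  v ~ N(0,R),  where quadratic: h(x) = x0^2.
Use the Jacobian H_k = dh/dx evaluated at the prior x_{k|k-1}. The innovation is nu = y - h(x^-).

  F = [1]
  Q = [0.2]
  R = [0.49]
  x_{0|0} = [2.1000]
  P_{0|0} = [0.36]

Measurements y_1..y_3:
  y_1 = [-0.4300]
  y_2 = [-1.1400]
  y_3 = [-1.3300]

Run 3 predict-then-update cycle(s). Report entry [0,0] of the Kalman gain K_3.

K[0,0] = 0.2879

step 1: x^-=[2.1000]  P^-=[0.5600]  H_jac=[4.2000]  S=[10.3684]  K=[0.2268]  nu=[-4.8400]  x^+=[1.0021]  P^+=[0.0265]
step 2: x^-=[1.0021]  P^-=[0.2265]  H_jac=[2.0042]  S=[1.3996]  K=[0.3243]  nu=[-2.1442]  x^+=[0.3068]  P^+=[0.0793]
step 3: x^-=[0.3068]  P^-=[0.2793]  H_jac=[0.6135]  S=[0.5951]  K=[0.2879]  nu=[-1.4241]  x^+=[-0.1033]  P^+=[0.2299]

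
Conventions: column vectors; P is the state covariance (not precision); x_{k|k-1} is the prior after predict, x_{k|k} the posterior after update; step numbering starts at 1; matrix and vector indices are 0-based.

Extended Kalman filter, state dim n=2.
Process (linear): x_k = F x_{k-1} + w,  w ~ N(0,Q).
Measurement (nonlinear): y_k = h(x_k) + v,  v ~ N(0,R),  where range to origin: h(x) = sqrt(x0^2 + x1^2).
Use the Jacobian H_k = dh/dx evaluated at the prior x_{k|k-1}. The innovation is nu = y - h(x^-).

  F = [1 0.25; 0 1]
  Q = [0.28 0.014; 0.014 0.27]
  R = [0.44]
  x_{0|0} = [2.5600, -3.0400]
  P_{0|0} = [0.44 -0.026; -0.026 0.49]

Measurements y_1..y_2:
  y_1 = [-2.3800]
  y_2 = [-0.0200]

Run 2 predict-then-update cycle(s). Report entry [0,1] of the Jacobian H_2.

step 1: x^-=[1.8000, -3.0400]  P^-=[0.7376 0.1105; 0.1105 0.7600]  H_jac=[0.5095 -0.8605]  S=[1.0973]  K=[0.2558; -0.5447]  nu=[-5.9129]  x^+=[0.2873, 0.1806]  P^+=[0.6658 0.2634; 0.2634 0.4345]
step 2: x^-=[0.3324, 0.1806]  P^-=[1.1047 0.3860; 0.3860 0.7045]  H_jac=[0.8787 0.4773]  S=[1.7773]  K=[0.6498; 0.3801]  nu=[-0.3983]  x^+=[0.0736, 0.0292]  P^+=[0.3541 -0.0529; -0.0529 0.4478]

H_jac[0,1] = 0.4773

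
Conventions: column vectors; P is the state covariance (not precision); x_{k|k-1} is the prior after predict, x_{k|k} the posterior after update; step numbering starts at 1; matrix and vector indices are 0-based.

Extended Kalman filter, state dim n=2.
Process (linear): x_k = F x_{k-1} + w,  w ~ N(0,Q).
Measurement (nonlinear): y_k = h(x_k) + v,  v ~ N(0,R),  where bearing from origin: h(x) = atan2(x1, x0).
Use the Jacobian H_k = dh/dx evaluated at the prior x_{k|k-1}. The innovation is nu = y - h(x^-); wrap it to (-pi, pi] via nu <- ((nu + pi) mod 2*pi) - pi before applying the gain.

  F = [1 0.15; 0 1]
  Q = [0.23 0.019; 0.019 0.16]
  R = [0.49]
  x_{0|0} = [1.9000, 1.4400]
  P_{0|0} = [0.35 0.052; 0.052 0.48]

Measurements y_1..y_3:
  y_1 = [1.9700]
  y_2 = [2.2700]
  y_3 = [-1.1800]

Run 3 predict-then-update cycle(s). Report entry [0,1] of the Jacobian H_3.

H_jac[0,1] = 0.2225

step 1: x^-=[2.1160, 1.4400]  P^-=[0.6064 0.1430; 0.1430 0.6400]  H_jac=[-0.2198 0.3230]  S=[0.5658]  K=[-0.1540; 0.3098]  nu=[1.3725]  x^+=[1.9047, 1.8652]  P^+=[0.5930 0.1700; 0.1700 0.5857]
step 2: x^-=[2.1845, 1.8652]  P^-=[0.8872 0.2768; 0.2768 0.7457]  H_jac=[-0.2261 0.2648]  S=[0.5545]  K=[-0.2295; 0.2432]  nu=[1.5633]  x^+=[1.8257, 2.2454]  P^+=[0.8580 0.3078; 0.3078 0.7129]
step 3: x^-=[2.1625, 2.2454]  P^-=[1.1963 0.4337; 0.4337 0.8729]  H_jac=[-0.2311 0.2225]  S=[0.5525]  K=[-0.3256; 0.1702]  nu=[-1.9842]  x^+=[2.8086, 1.9077]  P^+=[1.1378 0.4643; 0.4643 0.8569]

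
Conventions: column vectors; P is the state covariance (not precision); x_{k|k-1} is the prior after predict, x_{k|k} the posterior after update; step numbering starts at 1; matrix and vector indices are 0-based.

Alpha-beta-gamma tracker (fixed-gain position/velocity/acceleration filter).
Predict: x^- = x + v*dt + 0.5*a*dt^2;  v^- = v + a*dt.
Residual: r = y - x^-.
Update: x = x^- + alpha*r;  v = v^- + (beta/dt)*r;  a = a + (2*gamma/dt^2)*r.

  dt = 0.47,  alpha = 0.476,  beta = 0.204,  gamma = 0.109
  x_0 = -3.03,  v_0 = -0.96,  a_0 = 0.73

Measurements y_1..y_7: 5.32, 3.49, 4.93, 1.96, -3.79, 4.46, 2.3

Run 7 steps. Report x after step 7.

x_post = 0.2166

step 1: x_pred=-3.4006  r=8.7206  x^+=0.7504  v^+=3.1682  a^+=9.3361
step 2: x_pred=3.2706  r=0.2194  x^+=3.3751  v^+=7.6514  a^+=9.5526
step 3: x_pred=8.0263  r=-3.0963  x^+=6.5525  v^+=10.7972  a^+=6.4969
step 4: x_pred=12.3447  r=-10.3847  x^+=7.4016  v^+=9.3433  a^+=-3.7514
step 5: x_pred=11.3786  r=-15.1686  x^+=4.1583  v^+=0.9963  a^+=-18.7209
step 6: x_pred=2.5589  r=1.9011  x^+=3.4638  v^+=-6.9773  a^+=-16.8447
step 7: x_pred=-1.6760  r=3.9760  x^+=0.2166  v^+=-13.1686  a^+=-12.9209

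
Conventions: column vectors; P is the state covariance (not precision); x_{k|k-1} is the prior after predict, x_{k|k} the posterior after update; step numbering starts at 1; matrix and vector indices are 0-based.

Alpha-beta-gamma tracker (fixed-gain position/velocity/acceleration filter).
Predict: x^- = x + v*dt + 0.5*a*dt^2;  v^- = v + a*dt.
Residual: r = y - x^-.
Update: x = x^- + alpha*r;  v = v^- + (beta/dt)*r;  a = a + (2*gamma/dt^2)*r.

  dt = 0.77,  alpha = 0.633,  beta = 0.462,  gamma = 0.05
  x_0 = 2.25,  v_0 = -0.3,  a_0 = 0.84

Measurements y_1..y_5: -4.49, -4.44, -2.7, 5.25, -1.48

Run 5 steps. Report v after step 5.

step 1: x_pred=2.2680  r=-6.7580  x^+=-2.0098  v^+=-3.7080  a^+=-0.2998
step 2: x_pred=-4.9539  r=0.5139  x^+=-4.6286  v^+=-3.6306  a^+=-0.2132
step 3: x_pred=-7.4873  r=4.7873  x^+=-4.4569  v^+=-0.9223  a^+=0.5943
step 4: x_pred=-4.9909  r=10.2409  x^+=1.4916  v^+=5.6799  a^+=2.3215
step 5: x_pred=6.5533  r=-8.0333  x^+=1.4682  v^+=2.6475  a^+=0.9666

v_post = 2.6475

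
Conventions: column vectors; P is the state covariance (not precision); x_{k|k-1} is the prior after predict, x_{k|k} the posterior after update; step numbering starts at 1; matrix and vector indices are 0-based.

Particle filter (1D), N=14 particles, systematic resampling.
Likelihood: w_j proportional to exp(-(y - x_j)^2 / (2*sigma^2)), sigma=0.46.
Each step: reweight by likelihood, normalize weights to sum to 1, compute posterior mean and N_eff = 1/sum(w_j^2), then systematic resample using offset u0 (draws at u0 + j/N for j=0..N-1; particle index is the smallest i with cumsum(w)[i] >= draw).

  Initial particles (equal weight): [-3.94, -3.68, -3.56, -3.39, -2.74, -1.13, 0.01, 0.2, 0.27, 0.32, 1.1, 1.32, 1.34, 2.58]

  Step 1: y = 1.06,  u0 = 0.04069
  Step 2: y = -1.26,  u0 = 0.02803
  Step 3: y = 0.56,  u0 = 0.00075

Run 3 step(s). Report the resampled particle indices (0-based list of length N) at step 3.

resampled_idx = [0, 1, 2, 3, 4, 5, 6, 7, 8, 9, 10, 11, 12, 13]

step 1: w=[0.0000, 0.0000, 0.0000, 0.0000, 0.0000, 0.0000, 0.0215, 0.0507, 0.0666, 0.0798, 0.2900, 0.2482, 0.2419, 0.0012]  mean=1.0278  Neff=4.5859  idx=[7, 8, 9, 10, 10, 10, 10, 11, 11, 11, 11, 12, 12, 12]
step 2: w=[0.4918, 0.2999, 0.2077, 0.0001, 0.0001, 0.0001, 0.0001, 0.0000, 0.0000, 0.0000, 0.0000, 0.0000, 0.0000, 0.0000]  mean=0.2465  Neff=2.6673  idx=[0, 0, 0, 0, 0, 0, 0, 1, 1, 1, 1, 2, 2, 2]
step 3: w=[0.0666, 0.0666, 0.0666, 0.0666, 0.0666, 0.0666, 0.0666, 0.0742, 0.0742, 0.0742, 0.0742, 0.0790, 0.0790, 0.0790]  mean=0.2492  Neff=13.9292  idx=[0, 1, 2, 3, 4, 5, 6, 7, 8, 9, 10, 11, 12, 13]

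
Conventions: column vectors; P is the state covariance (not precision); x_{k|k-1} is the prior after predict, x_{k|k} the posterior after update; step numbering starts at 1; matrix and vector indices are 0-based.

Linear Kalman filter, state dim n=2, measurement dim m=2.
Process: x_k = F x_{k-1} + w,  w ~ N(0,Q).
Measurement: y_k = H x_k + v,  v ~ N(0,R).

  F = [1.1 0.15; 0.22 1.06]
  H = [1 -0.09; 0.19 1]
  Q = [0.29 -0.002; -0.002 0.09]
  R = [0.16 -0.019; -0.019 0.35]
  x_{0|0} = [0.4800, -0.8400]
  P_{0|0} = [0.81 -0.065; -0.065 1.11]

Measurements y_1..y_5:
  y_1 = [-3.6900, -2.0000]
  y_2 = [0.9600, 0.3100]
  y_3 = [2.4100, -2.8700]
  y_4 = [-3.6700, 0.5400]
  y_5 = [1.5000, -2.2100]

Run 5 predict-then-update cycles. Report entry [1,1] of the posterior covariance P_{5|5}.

step 1: x^-=[0.4020, -0.7848]  P^-=[1.2736 0.2926; 0.2926 1.3461]  S=[1.3919 0.3894; 0.3894 1.8532]  K=[0.8664 0.1064; -0.0940 0.7761]  nu=[-4.1626, -1.2916]  x^+=[-3.3418, -1.3960]  P^+=[0.1361 -0.0051; -0.0051 0.2744]
step 2: x^-=[-3.8854, -2.2150]  P^-=[0.4592 0.0685; 0.0685 0.4025]  S=[0.6102 0.0993; 0.0993 0.7951]  K=[0.7254 0.1052; -0.0329 0.5267]  nu=[4.6460, 3.2632]  x^+=[-0.1718, -0.6491]  P^+=[0.1142 0.0014; 0.0014 0.1847]
step 3: x^-=[-0.2863, -0.7258]  P^-=[0.4328 0.0566; 0.0566 0.3037]  S=[0.5850 0.0916; 0.0916 0.6908]  K=[0.7144 0.1063; -0.0216 0.4580]  nu=[2.6310, -2.0898]  x^+=[1.3710, -1.7399]  P^+=[0.1125 0.0023; 0.0023 0.1603]
step 4: x^-=[1.2472, -1.5426]  P^-=[0.4305 0.0534; 0.0534 0.2766]  S=[0.5831 0.0904; 0.0904 0.6625]  K=[0.7135 0.1067; -0.0186 0.4354]  nu=[-5.0560, 1.8457]  x^+=[-2.1630, -0.6451]  P^+=[0.1123 0.0025; 0.0025 0.1523]
step 5: x^-=[-2.4761, -1.1596]  P^-=[0.4302 0.0523; 0.0523 0.2677]  S=[0.5829 0.0901; 0.0901 0.6531]  K=[0.7134 0.1069; -0.0176 0.4275]  nu=[3.8717, -0.5799]  x^+=[0.2239, -1.4757]  P^+=[0.1123 0.0025; 0.0025 0.1495]

P_post[1,1] = 0.1495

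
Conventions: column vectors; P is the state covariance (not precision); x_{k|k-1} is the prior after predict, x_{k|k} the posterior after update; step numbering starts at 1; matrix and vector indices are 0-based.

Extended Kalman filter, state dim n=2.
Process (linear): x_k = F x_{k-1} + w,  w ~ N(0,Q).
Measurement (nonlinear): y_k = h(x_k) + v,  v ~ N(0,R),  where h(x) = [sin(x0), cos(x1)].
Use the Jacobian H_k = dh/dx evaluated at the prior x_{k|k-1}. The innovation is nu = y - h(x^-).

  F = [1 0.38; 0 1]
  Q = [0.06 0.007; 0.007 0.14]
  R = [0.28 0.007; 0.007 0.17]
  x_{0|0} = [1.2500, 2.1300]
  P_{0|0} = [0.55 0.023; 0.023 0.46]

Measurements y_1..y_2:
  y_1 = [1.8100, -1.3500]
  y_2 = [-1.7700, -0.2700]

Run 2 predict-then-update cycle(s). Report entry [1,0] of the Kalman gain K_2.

K[1,0] = -0.1115

step 1: x^-=[2.0594, 2.1300]  P^-=[0.6939 0.2048; 0.2048 0.6000]  H_jac=[-0.4694 0.0000; 0.0000 -0.8477]  S=[0.4329 0.0885; 0.0885 0.6011]  K=[-0.7149 -0.1836; -0.0506 -0.8386]  nu=[0.9270, -0.8195]  x^+=[1.5471, 2.7703]  P^+=[0.4292 0.0427; 0.0427 0.1686]
step 2: x^-=[2.5998, 2.7703]  P^-=[0.5460 0.1138; 0.1138 0.3086]  H_jac=[-0.8568 0.0000; 0.0000 -0.3628]  S=[0.6808 0.0424; 0.0424 0.2106]  K=[-0.6835 -0.0585; -0.1115 -0.5092]  nu=[-2.2857, 0.6619]  x^+=[4.1233, 2.6882]  P^+=[0.2238 0.0406; 0.0406 0.2407]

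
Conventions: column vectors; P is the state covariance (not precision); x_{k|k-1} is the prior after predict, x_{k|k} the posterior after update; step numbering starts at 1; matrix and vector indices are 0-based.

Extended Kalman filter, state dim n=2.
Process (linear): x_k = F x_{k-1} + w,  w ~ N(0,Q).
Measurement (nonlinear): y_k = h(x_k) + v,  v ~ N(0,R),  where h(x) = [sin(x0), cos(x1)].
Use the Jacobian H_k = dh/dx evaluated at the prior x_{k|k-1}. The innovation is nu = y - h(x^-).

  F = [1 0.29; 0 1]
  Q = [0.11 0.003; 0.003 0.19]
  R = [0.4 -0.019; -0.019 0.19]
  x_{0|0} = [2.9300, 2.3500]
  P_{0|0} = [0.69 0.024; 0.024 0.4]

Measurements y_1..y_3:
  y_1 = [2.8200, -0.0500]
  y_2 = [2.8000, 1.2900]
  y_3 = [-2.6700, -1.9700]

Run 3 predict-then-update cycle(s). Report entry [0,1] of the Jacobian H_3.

step 1: x^-=[3.6115, 2.3500]  P^-=[0.8476 0.1430; 0.1430 0.5900]  H_jac=[-0.8916 0.0000; 0.0000 -0.7115]  S=[1.0738 0.0717; 0.0717 0.4887]  K=[-0.6967 -0.1060; -0.0620 -0.8499]  nu=[3.2728, 0.6527]  x^+=[1.2622, 1.5924]  P^+=[0.3103 0.0097; 0.0097 0.2253]
step 2: x^-=[1.7240, 1.5924]  P^-=[0.4449 0.0780; 0.0780 0.4153]  H_jac=[-0.1526 0.0000; 0.0000 -0.9998]  S=[0.4104 -0.0071; -0.0071 0.6051]  K=[-0.1677 -0.1309; -0.0409 -0.6867]  nu=[1.8117, 1.3116]  x^+=[1.2485, 0.6177]  P^+=[0.4233 0.0217; 0.0217 0.1297]
step 3: x^-=[1.4276, 0.6177]  P^-=[0.5568 0.0623; 0.0623 0.3197]  H_jac=[0.1427 0.0000; 0.0000 -0.5792]  S=[0.4113 -0.0241; -0.0241 0.2972]  K=[0.1869 -0.1062; -0.0150 -0.6242]  nu=[-3.6598, -2.7852]  x^+=[1.0395, 2.4112]  P^+=[0.5381 0.0410; 0.0410 0.2043]

H_jac[0,1] = 0.0000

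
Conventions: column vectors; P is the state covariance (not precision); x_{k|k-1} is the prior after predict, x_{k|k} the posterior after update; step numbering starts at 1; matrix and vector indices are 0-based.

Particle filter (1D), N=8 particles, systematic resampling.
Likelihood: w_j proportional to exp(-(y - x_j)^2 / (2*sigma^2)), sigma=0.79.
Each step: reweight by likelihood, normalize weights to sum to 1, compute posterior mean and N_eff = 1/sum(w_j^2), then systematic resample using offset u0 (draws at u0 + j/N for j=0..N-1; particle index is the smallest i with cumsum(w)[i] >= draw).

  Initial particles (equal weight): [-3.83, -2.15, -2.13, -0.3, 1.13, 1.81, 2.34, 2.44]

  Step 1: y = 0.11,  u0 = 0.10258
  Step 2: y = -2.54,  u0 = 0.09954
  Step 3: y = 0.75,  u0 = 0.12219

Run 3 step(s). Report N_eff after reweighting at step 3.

step 1: w=[0.0000, 0.0113, 0.0122, 0.5932, 0.2949, 0.0670, 0.0126, 0.0088]  mean=0.2772  Neff=2.2532  idx=[3, 3, 3, 3, 3, 4, 4, 5]
step 2: w=[0.1999, 0.1999, 0.1999, 0.1999, 0.1999, 0.0002, 0.0002, 0.0000]  mean=-0.2993  Neff=5.0046  idx=[0, 1, 1, 2, 2, 3, 4, 4]
step 3: w=[0.1250, 0.1250, 0.1250, 0.1250, 0.1250, 0.1250, 0.1250, 0.1250]  mean=-0.3000  Neff=8.0000  idx=[0, 1, 2, 3, 4, 5, 6, 7]

N_eff = 8.0000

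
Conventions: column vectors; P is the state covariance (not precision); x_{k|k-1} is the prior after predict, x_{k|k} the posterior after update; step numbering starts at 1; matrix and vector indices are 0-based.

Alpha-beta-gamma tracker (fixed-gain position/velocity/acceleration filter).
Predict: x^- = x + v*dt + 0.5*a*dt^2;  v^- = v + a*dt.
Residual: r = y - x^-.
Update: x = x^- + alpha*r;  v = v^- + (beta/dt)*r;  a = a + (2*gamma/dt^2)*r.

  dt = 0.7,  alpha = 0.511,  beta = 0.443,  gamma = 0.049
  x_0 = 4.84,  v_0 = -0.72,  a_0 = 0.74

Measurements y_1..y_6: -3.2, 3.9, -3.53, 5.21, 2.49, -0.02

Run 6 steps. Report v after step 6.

step 1: x_pred=4.5173  r=-7.7173  x^+=0.5738  v^+=-5.0859  a^+=-0.8035
step 2: x_pred=-3.1833  r=7.0833  x^+=0.4363  v^+=-1.1657  a^+=0.6132
step 3: x_pred=-0.2295  r=-3.3005  x^+=-1.9160  v^+=-2.8252  a^+=-0.0469
step 4: x_pred=-3.9052  r=9.1152  x^+=0.7527  v^+=2.9105  a^+=1.7761
step 5: x_pred=3.2252  r=-0.7352  x^+=2.8495  v^+=3.6885  a^+=1.6291
step 6: x_pred=5.8306  r=-5.8506  x^+=2.8410  v^+=1.1263  a^+=0.4590

v_post = 1.1263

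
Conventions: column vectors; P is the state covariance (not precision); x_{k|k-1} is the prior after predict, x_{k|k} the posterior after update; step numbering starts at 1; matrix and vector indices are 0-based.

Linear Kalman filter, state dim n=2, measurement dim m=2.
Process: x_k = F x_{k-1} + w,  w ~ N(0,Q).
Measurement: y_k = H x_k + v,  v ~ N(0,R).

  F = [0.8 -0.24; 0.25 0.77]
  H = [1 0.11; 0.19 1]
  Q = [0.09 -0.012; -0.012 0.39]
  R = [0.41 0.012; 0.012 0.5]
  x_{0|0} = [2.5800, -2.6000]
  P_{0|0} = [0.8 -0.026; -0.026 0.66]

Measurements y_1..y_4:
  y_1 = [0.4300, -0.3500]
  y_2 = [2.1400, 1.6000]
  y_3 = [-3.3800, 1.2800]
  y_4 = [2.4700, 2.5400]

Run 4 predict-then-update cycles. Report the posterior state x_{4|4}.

x_post = [0.3333, 1.6195]

step 1: x^-=[2.6880, -1.3570]  P^-=[0.6500 0.0116; 0.0116 0.8213]  S=[1.0725 0.2377; 0.2377 1.3492]  K=[0.6088 -0.0071; -0.0419 0.6178]  nu=[-2.1087, 0.4963]  x^+=[1.4006, -0.9621]  P^+=[0.2544 -0.0446; -0.0446 0.3168]
step 2: x^-=[1.3514, -0.3907]  P^-=[0.2882 -0.0445; -0.0445 0.5766]  S=[0.6954 0.0848; 0.0848 1.0701]  K=[0.4102 -0.0229; -0.0378 0.5339]  nu=[0.8316, 1.7339]  x^+=[1.6528, 0.5036]  P^+=[0.1722 -0.0392; -0.0392 0.2740]
step 3: x^-=[1.2014, 0.8010]  P^-=[0.2311 -0.0500; -0.0500 0.5481]  S=[0.6367 0.0651; 0.0651 1.0374]  K=[0.3572 -0.0283; -0.0372 0.5215]  nu=[-4.6695, 0.2507]  x^+=[-0.4736, 1.1055]  P^+=[0.1503 -0.0384; -0.0384 0.2676]
step 4: x^-=[-0.6442, 0.7328]  P^-=[0.2164 -0.0528; -0.0528 0.5433]  S=[0.6214 0.0590; 0.0590 1.0310]  K=[0.3418 -0.0309; -0.0381 0.5194]  nu=[3.0335, 1.9296]  x^+=[0.3333, 1.6195]  P^+=[0.1440 -0.0387; -0.0387 0.2666]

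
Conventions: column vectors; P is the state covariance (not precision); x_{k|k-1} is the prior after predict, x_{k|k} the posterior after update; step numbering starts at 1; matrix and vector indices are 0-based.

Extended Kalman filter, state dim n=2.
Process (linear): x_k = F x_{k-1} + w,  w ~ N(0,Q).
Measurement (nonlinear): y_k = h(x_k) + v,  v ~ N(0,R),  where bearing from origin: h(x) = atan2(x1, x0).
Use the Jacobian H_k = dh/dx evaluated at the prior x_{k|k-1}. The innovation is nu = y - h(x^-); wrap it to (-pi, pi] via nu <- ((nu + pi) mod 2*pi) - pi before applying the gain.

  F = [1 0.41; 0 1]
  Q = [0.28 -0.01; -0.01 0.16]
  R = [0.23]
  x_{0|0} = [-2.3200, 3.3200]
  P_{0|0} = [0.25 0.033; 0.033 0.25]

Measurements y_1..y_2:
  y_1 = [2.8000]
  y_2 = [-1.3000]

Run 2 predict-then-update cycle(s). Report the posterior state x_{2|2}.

x_post = [2.4008, 3.9188]

step 1: x^-=[-0.9588, 3.3200]  P^-=[0.5991 0.1255; 0.1255 0.4100]  H_jac=[-0.2780 -0.0803]  S=[0.2846]  K=[-0.6207; -0.2383]  nu=[0.9481]  x^+=[-1.5473, 3.0941]  P^+=[0.4894 0.0834; 0.0834 0.3938]
step 2: x^-=[-0.2787, 3.0941]  P^-=[0.9040 0.2349; 0.2349 0.5538]  H_jac=[-0.3206 -0.0289]  S=[0.3277]  K=[-0.9051; -0.2786]  nu=[-2.9606]  x^+=[2.4008, 3.9188]  P^+=[0.6356 0.1523; 0.1523 0.5284]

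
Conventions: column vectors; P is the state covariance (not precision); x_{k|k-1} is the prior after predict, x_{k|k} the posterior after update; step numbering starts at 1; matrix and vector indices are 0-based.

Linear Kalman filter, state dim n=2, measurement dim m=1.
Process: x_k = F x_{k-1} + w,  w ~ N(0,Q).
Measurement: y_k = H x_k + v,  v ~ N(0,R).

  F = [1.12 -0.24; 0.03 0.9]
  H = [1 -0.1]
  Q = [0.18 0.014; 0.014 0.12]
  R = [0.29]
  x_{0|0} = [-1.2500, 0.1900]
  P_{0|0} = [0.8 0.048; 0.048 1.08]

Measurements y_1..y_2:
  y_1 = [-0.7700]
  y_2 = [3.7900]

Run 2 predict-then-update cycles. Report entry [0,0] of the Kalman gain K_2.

step 1: x^-=[-1.4456, 0.1335]  P^-=[1.2199 -0.1444; -0.1444 0.9981]  S=[1.5488]  K=[0.7970; -0.1577]  nu=[0.6890]  x^+=[-0.8965, 0.0249]  P^+=[0.2362 0.0502; 0.0502 0.9596]
step 2: x^-=[-1.0101, -0.0045]  P^-=[0.5045 -0.1351; -0.1351 0.9002]  S=[0.8305]  K=[0.6237; -0.2710]  nu=[4.7996]  x^+=[1.9835, -1.3053]  P^+=[0.1814 0.0053; 0.0053 0.8392]

K[0,0] = 0.6237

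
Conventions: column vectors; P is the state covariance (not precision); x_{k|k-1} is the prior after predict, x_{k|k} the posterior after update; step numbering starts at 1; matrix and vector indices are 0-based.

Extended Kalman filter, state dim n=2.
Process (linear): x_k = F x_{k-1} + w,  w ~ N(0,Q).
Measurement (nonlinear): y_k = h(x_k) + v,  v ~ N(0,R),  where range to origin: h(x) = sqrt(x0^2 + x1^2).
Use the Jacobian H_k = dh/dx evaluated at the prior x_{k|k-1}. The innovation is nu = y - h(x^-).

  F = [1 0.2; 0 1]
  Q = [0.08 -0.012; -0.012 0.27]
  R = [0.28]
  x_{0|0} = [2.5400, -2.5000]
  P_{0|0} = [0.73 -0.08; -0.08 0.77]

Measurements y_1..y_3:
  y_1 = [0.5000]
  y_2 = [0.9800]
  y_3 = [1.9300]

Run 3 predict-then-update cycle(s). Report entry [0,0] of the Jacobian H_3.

step 1: x^-=[2.0400, -2.5000]  P^-=[0.8088 0.0620; 0.0620 1.0400]  H_jac=[0.6322 -0.7748]  S=[1.1668]  K=[0.3971; -0.6570]  nu=[-2.7267]  x^+=[0.9573, -0.7087]  P^+=[0.6248 0.3664; 0.3664 0.5364]
step 2: x^-=[0.8156, -0.7087]  P^-=[0.8728 0.4617; 0.4617 0.8064]  H_jac=[0.7549 -0.6559]  S=[0.6671]  K=[0.5338; -0.2704]  nu=[-0.1005]  x^+=[0.7620, -0.6815]  P^+=[0.6828 0.5579; 0.5579 0.7576]
step 3: x^-=[0.6257, -0.6815]  P^-=[1.0163 0.6975; 0.6975 1.0276]  H_jac=[0.6763 -0.7366]  S=[0.6075]  K=[0.2857; -0.4696]  nu=[1.0048]  x^+=[0.9127, -1.1533]  P^+=[0.9667 0.7790; 0.7790 0.8937]

H_jac[0,0] = 0.6763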